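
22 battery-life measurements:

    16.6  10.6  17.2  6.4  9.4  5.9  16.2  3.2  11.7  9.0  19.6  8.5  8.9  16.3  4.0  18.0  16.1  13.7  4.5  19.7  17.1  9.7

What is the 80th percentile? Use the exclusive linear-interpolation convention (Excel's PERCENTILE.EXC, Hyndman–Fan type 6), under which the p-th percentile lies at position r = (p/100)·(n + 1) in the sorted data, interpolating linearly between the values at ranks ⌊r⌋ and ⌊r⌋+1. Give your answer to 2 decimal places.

17.14

Sorted: 3.2, 4.0, 4.5, 5.9, 6.4, 8.5, 8.9, 9.0, 9.4, 9.7, 10.6, 11.7, 13.7, 16.1, 16.2, 16.3, 16.6, 17.1, 17.2, 18.0, 19.6, 19.7.
n = 22.
r = (80/100)·(22 + 1) = 18.4.
Rank 18 is 17.1 and rank 19 is 17.2.
Interpolate: 17.1 + 0.4·(17.2 − 17.1) = 17.1 + 0.4·0.1 = 17.14.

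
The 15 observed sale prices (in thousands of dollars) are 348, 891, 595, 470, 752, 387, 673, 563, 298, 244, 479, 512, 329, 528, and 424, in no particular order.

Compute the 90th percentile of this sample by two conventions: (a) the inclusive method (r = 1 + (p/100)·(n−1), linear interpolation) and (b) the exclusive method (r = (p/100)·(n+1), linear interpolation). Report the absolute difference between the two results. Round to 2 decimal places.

87.20

Sorted: 244, 298, 329, 348, 387, 424, 470, 479, 512, 528, 563, 595, 673, 752, 891.
n = 15.
(a) r = 13.6; between ranks 13 (673) and 14 (752): 720.4.
(b) r = 14.4; between ranks 14 (752) and 15 (891): 807.6.
|720.4 − 807.6| = 87.2.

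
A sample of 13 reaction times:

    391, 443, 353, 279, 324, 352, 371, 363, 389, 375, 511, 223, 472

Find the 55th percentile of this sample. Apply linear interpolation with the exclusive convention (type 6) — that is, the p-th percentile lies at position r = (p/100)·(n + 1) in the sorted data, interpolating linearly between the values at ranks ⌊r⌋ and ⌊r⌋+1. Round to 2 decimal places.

373.80

Sorted: 223, 279, 324, 352, 353, 363, 371, 375, 389, 391, 443, 472, 511.
n = 13.
r = (55/100)·(13 + 1) = 7.7.
Rank 7 is 371 and rank 8 is 375.
Interpolate: 371 + 0.7·(375 − 371) = 371 + 0.7·4 = 373.8.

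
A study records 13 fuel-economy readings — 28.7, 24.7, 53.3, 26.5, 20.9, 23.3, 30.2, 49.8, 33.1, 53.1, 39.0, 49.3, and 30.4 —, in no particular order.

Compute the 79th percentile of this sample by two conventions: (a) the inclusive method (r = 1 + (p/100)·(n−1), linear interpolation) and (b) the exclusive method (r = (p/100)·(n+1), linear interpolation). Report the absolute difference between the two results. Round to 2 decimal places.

0.46

Sorted: 20.9, 23.3, 24.7, 26.5, 28.7, 30.2, 30.4, 33.1, 39.0, 49.3, 49.8, 53.1, 53.3.
n = 13.
(a) r = 10.48; between ranks 10 (49.3) and 11 (49.8): 49.54.
(b) r = 11.06; between ranks 11 (49.8) and 12 (53.1): 49.998.
|49.54 − 49.998| = 0.458.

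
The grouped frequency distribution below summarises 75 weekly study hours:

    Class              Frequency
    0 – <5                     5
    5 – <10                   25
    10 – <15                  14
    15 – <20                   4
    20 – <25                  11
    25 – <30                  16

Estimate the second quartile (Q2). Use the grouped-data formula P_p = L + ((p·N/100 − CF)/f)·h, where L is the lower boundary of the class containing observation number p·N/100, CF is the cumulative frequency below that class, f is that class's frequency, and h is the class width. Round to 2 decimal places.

12.68

N = 75; target position k = 50/100 · 75 = 37.5.
Cumulative frequencies: 5, 30, 44, 48, 59, 75.
Observation 37.5 falls in the class 10 – <15.
L = 10, CF = 30, f = 14, h = 5.
P50 = 10 + ((37.5 − 30)/14)·5 = 10 + 2.67857 = 12.6786.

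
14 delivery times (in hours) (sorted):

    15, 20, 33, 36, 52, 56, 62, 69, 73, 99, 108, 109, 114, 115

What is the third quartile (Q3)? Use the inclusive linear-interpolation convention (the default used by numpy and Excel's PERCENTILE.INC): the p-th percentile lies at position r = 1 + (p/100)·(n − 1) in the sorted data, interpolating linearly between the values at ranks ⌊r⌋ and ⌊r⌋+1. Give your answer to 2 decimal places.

105.75

n = 14.
r = 1 + (75/100)·(14 − 1) = 1 + 9.75 = 10.75.
Rank 10 is 99 and rank 11 is 108.
Interpolate: 99 + 0.75·(108 − 99) = 99 + 0.75·9 = 105.75.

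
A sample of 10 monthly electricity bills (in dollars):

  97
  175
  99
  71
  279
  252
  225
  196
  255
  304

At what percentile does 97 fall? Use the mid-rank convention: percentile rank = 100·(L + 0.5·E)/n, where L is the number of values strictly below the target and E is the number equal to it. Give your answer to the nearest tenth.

Sorted: 71, 97, 99, 175, 196, 225, 252, 255, 279, 304.
Count below 97: L = 1; count equal: E = 1; n = 10.
Percentile rank = 100·(1 + 0.5·1)/10 = 100·1.5/10 = 15.

15.0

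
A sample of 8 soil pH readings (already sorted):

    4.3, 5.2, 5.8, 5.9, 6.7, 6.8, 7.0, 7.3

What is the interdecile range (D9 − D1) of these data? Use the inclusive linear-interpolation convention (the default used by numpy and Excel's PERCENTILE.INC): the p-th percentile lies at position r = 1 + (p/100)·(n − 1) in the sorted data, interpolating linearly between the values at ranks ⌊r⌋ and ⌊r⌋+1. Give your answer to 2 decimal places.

2.16

n = 8.
P10: r = 1.7; ranks 1–2 are 4.3, 5.2; interpolating gives 4.93.
P90: r = 7.3; ranks 7–8 are 7.0, 7.3; interpolating gives 7.09.
Difference: 7.09 − 4.93 = 2.16.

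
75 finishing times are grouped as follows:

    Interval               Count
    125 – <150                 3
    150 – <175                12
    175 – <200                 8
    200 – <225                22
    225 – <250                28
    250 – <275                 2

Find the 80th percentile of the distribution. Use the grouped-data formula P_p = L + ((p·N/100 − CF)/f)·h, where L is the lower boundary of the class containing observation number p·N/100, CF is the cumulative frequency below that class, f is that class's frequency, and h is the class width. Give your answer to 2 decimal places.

N = 75; target position k = 80/100 · 75 = 60.
Cumulative frequencies: 3, 15, 23, 45, 73, 75.
Observation 60 falls in the class 225 – <250.
L = 225, CF = 45, f = 28, h = 25.
P80 = 225 + ((60 − 45)/28)·25 = 225 + 13.3929 = 238.393.

238.39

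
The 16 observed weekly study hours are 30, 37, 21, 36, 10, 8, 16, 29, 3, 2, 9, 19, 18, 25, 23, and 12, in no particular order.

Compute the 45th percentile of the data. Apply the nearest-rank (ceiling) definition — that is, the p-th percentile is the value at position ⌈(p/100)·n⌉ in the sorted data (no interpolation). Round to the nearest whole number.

18

Sorted: 2, 3, 8, 9, 10, 12, 16, 18, 19, 21, 23, 25, 29, 30, 36, 37.
n = 16.
Position = ⌈45/100 · 16⌉ = ⌈7.2⌉ = 8.
The value at rank 8 is 18.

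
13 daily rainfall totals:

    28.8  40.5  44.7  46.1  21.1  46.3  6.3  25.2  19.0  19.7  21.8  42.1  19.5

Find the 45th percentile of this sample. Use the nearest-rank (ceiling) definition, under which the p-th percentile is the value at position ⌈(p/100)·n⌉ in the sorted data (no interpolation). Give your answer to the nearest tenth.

Sorted: 6.3, 19.0, 19.5, 19.7, 21.1, 21.8, 25.2, 28.8, 40.5, 42.1, 44.7, 46.1, 46.3.
n = 13.
Position = ⌈45/100 · 13⌉ = ⌈5.85⌉ = 6.
The value at rank 6 is 21.8.

21.8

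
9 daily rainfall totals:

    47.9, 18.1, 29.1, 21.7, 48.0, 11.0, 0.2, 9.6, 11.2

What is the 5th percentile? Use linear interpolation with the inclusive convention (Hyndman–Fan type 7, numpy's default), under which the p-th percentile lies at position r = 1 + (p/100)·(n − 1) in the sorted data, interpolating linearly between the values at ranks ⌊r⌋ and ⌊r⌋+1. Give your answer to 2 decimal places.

Sorted: 0.2, 9.6, 11.0, 11.2, 18.1, 21.7, 29.1, 47.9, 48.0.
n = 9.
r = 1 + (5/100)·(9 − 1) = 1 + 0.4 = 1.4.
Rank 1 is 0.2 and rank 2 is 9.6.
Interpolate: 0.2 + 0.4·(9.6 − 0.2) = 0.2 + 0.4·9.4 = 3.96.

3.96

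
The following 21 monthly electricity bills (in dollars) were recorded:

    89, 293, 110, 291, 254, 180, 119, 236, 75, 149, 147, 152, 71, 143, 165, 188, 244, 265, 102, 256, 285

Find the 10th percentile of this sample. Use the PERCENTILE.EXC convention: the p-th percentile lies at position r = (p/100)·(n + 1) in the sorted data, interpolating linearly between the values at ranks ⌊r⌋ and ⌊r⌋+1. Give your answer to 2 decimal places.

77.80

Sorted: 71, 75, 89, 102, 110, 119, 143, 147, 149, 152, 165, 180, 188, 236, 244, 254, 256, 265, 285, 291, 293.
n = 21.
r = (10/100)·(21 + 1) = 2.2.
Rank 2 is 75 and rank 3 is 89.
Interpolate: 75 + 0.2·(89 − 75) = 75 + 0.2·14 = 77.8.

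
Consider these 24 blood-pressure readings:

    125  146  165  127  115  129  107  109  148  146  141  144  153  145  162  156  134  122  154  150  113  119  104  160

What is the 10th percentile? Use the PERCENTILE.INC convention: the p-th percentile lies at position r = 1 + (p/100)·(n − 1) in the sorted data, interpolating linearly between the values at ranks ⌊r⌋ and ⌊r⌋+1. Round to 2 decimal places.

110.20

Sorted: 104, 107, 109, 113, 115, 119, 122, 125, 127, 129, 134, 141, 144, 145, 146, 146, 148, 150, 153, 154, 156, 160, 162, 165.
n = 24.
r = 1 + (10/100)·(24 − 1) = 1 + 2.3 = 3.3.
Rank 3 is 109 and rank 4 is 113.
Interpolate: 109 + 0.3·(113 − 109) = 109 + 0.3·4 = 110.2.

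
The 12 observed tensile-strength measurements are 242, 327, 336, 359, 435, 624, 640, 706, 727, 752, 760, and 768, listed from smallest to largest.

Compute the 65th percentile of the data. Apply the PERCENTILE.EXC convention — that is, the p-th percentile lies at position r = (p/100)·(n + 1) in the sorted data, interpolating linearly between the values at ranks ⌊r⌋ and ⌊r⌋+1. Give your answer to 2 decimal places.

n = 12.
r = (65/100)·(12 + 1) = 8.45.
Rank 8 is 706 and rank 9 is 727.
Interpolate: 706 + 0.45·(727 − 706) = 706 + 0.45·21 = 715.45.

715.45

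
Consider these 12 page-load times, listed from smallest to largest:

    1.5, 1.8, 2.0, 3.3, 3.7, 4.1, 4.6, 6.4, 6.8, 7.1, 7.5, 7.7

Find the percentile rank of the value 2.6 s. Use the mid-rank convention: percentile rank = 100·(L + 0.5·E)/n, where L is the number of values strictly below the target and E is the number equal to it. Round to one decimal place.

25.0

Count below 2.6: L = 3; count equal: E = 0; n = 12.
Percentile rank = 100·(3 + 0.5·0)/12 = 100·3/12 = 25.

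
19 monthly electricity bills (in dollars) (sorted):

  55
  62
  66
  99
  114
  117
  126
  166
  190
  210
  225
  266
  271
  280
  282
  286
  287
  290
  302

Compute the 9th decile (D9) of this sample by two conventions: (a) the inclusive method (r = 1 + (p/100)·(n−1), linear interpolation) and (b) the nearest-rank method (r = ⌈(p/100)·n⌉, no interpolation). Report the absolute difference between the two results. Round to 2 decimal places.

n = 19.
(a) r = 17.2; between ranks 17 (287) and 18 (290): 287.6.
(b) the nearest-rank method: rank 18 → 290.
|287.6 − 290| = 2.4.

2.40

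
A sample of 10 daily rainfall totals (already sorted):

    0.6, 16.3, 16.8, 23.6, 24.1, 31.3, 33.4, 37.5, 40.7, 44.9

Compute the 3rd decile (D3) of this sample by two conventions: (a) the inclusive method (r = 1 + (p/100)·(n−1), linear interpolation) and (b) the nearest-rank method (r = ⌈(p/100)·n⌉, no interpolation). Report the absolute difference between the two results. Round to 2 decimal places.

n = 10.
(a) r = 3.7; between ranks 3 (16.8) and 4 (23.6): 21.56.
(b) the nearest-rank method: rank 3 → 16.8.
|21.56 − 16.8| = 4.76.

4.76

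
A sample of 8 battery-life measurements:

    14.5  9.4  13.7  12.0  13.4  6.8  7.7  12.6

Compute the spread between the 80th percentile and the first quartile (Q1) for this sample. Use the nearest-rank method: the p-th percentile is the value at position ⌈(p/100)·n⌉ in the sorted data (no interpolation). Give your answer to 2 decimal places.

Sorted: 6.8, 7.7, 9.4, 12.0, 12.6, 13.4, 13.7, 14.5.
n = 8.
P25: rank ⌈25/100·8⌉ = 2 → 7.7.
P80: rank ⌈80/100·8⌉ = 7 → 13.7.
Difference: 13.7 − 7.7 = 6.

6.00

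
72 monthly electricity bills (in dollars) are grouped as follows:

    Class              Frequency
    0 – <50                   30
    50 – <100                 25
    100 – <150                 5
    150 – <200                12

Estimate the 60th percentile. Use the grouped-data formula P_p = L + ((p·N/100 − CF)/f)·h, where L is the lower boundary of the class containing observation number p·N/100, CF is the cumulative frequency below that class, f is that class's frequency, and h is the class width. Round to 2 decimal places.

N = 72; target position k = 60/100 · 72 = 43.2.
Cumulative frequencies: 30, 55, 60, 72.
Observation 43.2 falls in the class 50 – <100.
L = 50, CF = 30, f = 25, h = 50.
P60 = 50 + ((43.2 − 30)/25)·50 = 50 + 26.4 = 76.4.

76.40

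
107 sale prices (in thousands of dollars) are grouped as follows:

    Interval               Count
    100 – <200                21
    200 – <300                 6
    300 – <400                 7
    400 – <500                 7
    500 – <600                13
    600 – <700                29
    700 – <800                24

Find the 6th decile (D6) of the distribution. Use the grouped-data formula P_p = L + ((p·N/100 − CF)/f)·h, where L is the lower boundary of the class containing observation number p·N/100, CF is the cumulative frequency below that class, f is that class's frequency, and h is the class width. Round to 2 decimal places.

N = 107; target position k = 60/100 · 107 = 64.2.
Cumulative frequencies: 21, 27, 34, 41, 54, 83, 107.
Observation 64.2 falls in the class 600 – <700.
L = 600, CF = 54, f = 29, h = 100.
P60 = 600 + ((64.2 − 54)/29)·100 = 600 + 35.1724 = 635.172.

635.17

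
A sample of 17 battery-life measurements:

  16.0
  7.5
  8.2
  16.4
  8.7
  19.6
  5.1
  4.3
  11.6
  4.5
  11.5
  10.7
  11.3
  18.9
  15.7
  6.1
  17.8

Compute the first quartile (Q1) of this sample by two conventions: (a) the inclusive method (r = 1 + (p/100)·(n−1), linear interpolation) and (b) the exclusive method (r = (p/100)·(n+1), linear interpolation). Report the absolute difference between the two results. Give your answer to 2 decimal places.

0.70

Sorted: 4.3, 4.5, 5.1, 6.1, 7.5, 8.2, 8.7, 10.7, 11.3, 11.5, 11.6, 15.7, 16.0, 16.4, 17.8, 18.9, 19.6.
n = 17.
(a) r = 5 → value at rank 5 = 7.5.
(b) r = 4.5; between ranks 4 (6.1) and 5 (7.5): 6.8.
|7.5 − 6.8| = 0.7.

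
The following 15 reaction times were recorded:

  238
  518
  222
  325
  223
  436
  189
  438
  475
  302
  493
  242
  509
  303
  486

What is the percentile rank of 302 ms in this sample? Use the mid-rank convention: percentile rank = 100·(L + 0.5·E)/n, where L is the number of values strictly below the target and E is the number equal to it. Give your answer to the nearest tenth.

36.7

Sorted: 189, 222, 223, 238, 242, 302, 303, 325, 436, 438, 475, 486, 493, 509, 518.
Count below 302: L = 5; count equal: E = 1; n = 15.
Percentile rank = 100·(5 + 0.5·1)/15 = 100·5.5/15 = 36.67.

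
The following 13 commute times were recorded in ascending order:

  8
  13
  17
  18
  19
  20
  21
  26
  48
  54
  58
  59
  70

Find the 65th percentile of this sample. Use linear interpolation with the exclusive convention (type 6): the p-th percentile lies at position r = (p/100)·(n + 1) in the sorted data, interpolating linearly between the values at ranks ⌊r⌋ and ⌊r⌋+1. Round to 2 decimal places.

n = 13.
r = (65/100)·(13 + 1) = 9.1.
Rank 9 is 48 and rank 10 is 54.
Interpolate: 48 + 0.1·(54 − 48) = 48 + 0.1·6 = 48.6.

48.60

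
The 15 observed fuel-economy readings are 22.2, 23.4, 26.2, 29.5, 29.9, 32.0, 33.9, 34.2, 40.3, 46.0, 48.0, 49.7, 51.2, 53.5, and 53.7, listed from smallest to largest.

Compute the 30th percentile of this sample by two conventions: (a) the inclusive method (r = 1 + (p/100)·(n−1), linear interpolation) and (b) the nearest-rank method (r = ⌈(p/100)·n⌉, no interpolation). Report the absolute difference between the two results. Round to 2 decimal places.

0.42

n = 15.
(a) r = 5.2; between ranks 5 (29.9) and 6 (32.0): 30.32.
(b) the nearest-rank method: rank 5 → 29.9.
|30.32 − 29.9| = 0.42.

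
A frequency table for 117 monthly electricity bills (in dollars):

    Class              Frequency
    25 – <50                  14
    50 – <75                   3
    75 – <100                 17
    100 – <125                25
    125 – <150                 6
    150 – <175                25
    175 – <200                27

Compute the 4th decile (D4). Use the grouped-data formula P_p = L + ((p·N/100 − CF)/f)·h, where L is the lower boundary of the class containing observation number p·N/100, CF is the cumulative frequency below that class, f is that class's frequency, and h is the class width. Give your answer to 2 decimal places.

112.80

N = 117; target position k = 40/100 · 117 = 46.8.
Cumulative frequencies: 14, 17, 34, 59, 65, 90, 117.
Observation 46.8 falls in the class 100 – <125.
L = 100, CF = 34, f = 25, h = 25.
P40 = 100 + ((46.8 − 34)/25)·25 = 100 + 12.8 = 112.8.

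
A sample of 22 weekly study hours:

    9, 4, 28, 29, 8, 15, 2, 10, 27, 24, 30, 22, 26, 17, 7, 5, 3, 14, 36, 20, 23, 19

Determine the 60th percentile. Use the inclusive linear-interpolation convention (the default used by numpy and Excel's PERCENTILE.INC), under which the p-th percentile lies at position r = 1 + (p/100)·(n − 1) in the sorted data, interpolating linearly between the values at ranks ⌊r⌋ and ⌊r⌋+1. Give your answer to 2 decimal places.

21.20

Sorted: 2, 3, 4, 5, 7, 8, 9, 10, 14, 15, 17, 19, 20, 22, 23, 24, 26, 27, 28, 29, 30, 36.
n = 22.
r = 1 + (60/100)·(22 − 1) = 1 + 12.6 = 13.6.
Rank 13 is 20 and rank 14 is 22.
Interpolate: 20 + 0.6·(22 − 20) = 20 + 0.6·2 = 21.2.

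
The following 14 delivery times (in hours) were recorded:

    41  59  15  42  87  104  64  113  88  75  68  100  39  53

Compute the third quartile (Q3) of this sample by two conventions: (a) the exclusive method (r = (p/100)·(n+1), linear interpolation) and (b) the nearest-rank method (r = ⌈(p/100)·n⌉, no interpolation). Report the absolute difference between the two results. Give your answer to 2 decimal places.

3.00

Sorted: 15, 39, 41, 42, 53, 59, 64, 68, 75, 87, 88, 100, 104, 113.
n = 14.
(a) r = 11.25; between ranks 11 (88) and 12 (100): 91.
(b) the nearest-rank method: rank 11 → 88.
|91 − 88| = 3.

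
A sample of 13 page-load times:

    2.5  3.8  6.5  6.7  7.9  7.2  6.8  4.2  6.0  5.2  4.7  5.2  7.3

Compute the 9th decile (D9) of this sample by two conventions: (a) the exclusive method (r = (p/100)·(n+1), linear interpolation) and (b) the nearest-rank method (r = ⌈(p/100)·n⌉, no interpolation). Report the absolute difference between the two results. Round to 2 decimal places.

0.36

Sorted: 2.5, 3.8, 4.2, 4.7, 5.2, 5.2, 6.0, 6.5, 6.7, 6.8, 7.2, 7.3, 7.9.
n = 13.
(a) r = 12.6; between ranks 12 (7.3) and 13 (7.9): 7.66.
(b) the nearest-rank method: rank 12 → 7.3.
|7.66 − 7.3| = 0.36.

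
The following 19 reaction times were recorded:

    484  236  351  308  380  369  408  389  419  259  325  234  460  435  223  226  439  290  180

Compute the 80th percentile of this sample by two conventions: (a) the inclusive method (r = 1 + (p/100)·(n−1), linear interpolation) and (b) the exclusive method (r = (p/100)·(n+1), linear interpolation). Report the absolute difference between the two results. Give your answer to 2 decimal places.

9.60

Sorted: 180, 223, 226, 234, 236, 259, 290, 308, 325, 351, 369, 380, 389, 408, 419, 435, 439, 460, 484.
n = 19.
(a) r = 15.4; between ranks 15 (419) and 16 (435): 425.4.
(b) r = 16 → value at rank 16 = 435.
|425.4 − 435| = 9.6.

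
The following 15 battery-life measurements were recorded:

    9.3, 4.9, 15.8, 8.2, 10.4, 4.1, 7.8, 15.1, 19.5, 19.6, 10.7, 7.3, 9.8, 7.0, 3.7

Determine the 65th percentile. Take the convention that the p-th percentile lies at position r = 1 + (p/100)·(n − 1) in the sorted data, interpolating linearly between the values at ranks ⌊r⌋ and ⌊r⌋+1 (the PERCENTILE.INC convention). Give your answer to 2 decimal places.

Sorted: 3.7, 4.1, 4.9, 7.0, 7.3, 7.8, 8.2, 9.3, 9.8, 10.4, 10.7, 15.1, 15.8, 19.5, 19.6.
n = 15.
r = 1 + (65/100)·(15 − 1) = 1 + 9.1 = 10.1.
Rank 10 is 10.4 and rank 11 is 10.7.
Interpolate: 10.4 + 0.1·(10.7 − 10.4) = 10.4 + 0.1·0.3 = 10.43.

10.43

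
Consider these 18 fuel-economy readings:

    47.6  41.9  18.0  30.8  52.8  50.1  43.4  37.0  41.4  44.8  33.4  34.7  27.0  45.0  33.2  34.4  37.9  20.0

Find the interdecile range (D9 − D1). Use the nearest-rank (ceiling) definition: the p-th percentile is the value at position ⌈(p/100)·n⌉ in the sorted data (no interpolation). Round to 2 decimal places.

30.10

Sorted: 18.0, 20.0, 27.0, 30.8, 33.2, 33.4, 34.4, 34.7, 37.0, 37.9, 41.4, 41.9, 43.4, 44.8, 45.0, 47.6, 50.1, 52.8.
n = 18.
P10: rank ⌈10/100·18⌉ = 2 → 20.
P90: rank ⌈90/100·18⌉ = 17 → 50.1.
Difference: 50.1 − 20 = 30.1.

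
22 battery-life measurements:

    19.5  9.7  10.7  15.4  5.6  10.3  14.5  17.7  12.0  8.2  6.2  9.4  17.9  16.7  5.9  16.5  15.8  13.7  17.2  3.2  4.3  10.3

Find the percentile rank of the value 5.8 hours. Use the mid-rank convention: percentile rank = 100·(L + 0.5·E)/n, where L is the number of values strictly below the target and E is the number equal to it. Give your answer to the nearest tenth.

13.6

Sorted: 3.2, 4.3, 5.6, 5.9, 6.2, 8.2, 9.4, 9.7, 10.3, 10.3, 10.7, 12.0, 13.7, 14.5, 15.4, 15.8, 16.5, 16.7, 17.2, 17.7, 17.9, 19.5.
Count below 5.8: L = 3; count equal: E = 0; n = 22.
Percentile rank = 100·(3 + 0.5·0)/22 = 100·3/22 = 13.64.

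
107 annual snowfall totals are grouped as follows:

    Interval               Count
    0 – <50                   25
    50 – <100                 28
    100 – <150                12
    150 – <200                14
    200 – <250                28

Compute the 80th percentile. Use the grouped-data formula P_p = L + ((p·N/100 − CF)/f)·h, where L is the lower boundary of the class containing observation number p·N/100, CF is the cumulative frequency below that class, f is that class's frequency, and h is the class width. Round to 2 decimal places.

N = 107; target position k = 80/100 · 107 = 85.6.
Cumulative frequencies: 25, 53, 65, 79, 107.
Observation 85.6 falls in the class 200 – <250.
L = 200, CF = 79, f = 28, h = 50.
P80 = 200 + ((85.6 − 79)/28)·50 = 200 + 11.7857 = 211.786.

211.79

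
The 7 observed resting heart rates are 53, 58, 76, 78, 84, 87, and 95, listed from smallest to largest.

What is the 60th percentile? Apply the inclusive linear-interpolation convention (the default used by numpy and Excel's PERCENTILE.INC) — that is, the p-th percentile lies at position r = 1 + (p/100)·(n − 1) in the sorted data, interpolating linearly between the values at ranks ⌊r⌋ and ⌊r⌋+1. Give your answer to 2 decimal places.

81.60

n = 7.
r = 1 + (60/100)·(7 − 1) = 1 + 3.6 = 4.6.
Rank 4 is 78 and rank 5 is 84.
Interpolate: 78 + 0.6·(84 − 78) = 78 + 0.6·6 = 81.6.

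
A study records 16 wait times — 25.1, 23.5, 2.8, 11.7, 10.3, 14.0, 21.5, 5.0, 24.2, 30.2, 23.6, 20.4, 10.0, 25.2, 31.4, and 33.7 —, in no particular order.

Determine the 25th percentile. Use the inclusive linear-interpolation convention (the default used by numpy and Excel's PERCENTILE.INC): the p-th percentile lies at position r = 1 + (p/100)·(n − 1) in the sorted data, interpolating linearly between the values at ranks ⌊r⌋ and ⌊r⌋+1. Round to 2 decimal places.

11.35

Sorted: 2.8, 5.0, 10.0, 10.3, 11.7, 14.0, 20.4, 21.5, 23.5, 23.6, 24.2, 25.1, 25.2, 30.2, 31.4, 33.7.
n = 16.
r = 1 + (25/100)·(16 − 1) = 1 + 3.75 = 4.75.
Rank 4 is 10.3 and rank 5 is 11.7.
Interpolate: 10.3 + 0.75·(11.7 − 10.3) = 10.3 + 0.75·1.4 = 11.35.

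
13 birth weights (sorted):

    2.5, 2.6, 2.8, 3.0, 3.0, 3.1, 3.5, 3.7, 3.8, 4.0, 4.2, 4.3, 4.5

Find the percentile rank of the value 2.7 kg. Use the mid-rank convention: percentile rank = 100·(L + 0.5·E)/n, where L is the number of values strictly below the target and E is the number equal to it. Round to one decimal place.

Count below 2.7: L = 2; count equal: E = 0; n = 13.
Percentile rank = 100·(2 + 0.5·0)/13 = 100·2/13 = 15.38.

15.4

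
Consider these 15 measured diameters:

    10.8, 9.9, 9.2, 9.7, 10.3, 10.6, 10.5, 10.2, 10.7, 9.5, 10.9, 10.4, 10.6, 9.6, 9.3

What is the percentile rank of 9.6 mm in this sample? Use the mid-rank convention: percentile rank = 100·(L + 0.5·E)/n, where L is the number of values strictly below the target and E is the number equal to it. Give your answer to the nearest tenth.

23.3

Sorted: 9.2, 9.3, 9.5, 9.6, 9.7, 9.9, 10.2, 10.3, 10.4, 10.5, 10.6, 10.6, 10.7, 10.8, 10.9.
Count below 9.6: L = 3; count equal: E = 1; n = 15.
Percentile rank = 100·(3 + 0.5·1)/15 = 100·3.5/15 = 23.33.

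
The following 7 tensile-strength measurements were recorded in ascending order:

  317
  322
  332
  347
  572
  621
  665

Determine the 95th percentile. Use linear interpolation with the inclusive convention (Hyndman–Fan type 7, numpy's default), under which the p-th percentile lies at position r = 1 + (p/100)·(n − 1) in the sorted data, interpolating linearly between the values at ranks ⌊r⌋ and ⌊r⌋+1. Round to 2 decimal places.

651.80

n = 7.
r = 1 + (95/100)·(7 − 1) = 1 + 5.7 = 6.7.
Rank 6 is 621 and rank 7 is 665.
Interpolate: 621 + 0.7·(665 − 621) = 621 + 0.7·44 = 651.8.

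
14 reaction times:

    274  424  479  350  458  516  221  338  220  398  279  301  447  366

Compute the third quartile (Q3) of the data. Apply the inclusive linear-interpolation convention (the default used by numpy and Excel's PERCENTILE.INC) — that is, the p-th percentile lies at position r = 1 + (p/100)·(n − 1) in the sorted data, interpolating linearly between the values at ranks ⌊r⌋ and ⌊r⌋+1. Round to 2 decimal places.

441.25

Sorted: 220, 221, 274, 279, 301, 338, 350, 366, 398, 424, 447, 458, 479, 516.
n = 14.
r = 1 + (75/100)·(14 − 1) = 1 + 9.75 = 10.75.
Rank 10 is 424 and rank 11 is 447.
Interpolate: 424 + 0.75·(447 − 424) = 424 + 0.75·23 = 441.25.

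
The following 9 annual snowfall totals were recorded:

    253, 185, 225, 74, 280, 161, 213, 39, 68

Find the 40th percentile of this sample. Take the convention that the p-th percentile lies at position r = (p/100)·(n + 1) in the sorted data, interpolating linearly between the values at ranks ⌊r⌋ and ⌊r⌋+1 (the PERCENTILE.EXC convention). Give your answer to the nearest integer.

Sorted: 39, 68, 74, 161, 185, 213, 225, 253, 280.
n = 9.
r = (40/100)·(9 + 1) = 4.
r is an integer, so P40 is the value at rank 4: 161.

161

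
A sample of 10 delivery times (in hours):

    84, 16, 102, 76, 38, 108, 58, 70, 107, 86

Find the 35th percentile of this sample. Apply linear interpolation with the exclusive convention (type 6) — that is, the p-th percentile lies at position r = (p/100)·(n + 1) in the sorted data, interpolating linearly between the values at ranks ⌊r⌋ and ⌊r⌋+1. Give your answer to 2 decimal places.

Sorted: 16, 38, 58, 70, 76, 84, 86, 102, 107, 108.
n = 10.
r = (35/100)·(10 + 1) = 3.85.
Rank 3 is 58 and rank 4 is 70.
Interpolate: 58 + 0.85·(70 − 58) = 58 + 0.85·12 = 68.2.

68.20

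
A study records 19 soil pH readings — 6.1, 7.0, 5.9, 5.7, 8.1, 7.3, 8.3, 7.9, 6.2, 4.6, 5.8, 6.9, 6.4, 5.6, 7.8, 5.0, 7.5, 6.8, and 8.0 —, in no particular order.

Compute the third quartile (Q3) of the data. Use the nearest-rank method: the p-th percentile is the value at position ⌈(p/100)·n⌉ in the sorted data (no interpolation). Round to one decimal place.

Sorted: 4.6, 5.0, 5.6, 5.7, 5.8, 5.9, 6.1, 6.2, 6.4, 6.8, 6.9, 7.0, 7.3, 7.5, 7.8, 7.9, 8.0, 8.1, 8.3.
n = 19.
Position = ⌈75/100 · 19⌉ = ⌈14.25⌉ = 15.
The value at rank 15 is 7.8.

7.8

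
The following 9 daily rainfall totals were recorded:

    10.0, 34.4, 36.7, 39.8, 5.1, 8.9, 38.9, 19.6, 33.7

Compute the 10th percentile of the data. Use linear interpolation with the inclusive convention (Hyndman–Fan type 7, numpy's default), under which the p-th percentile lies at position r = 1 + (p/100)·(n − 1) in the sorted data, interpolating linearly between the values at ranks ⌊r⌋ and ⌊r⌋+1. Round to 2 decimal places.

8.14

Sorted: 5.1, 8.9, 10.0, 19.6, 33.7, 34.4, 36.7, 38.9, 39.8.
n = 9.
r = 1 + (10/100)·(9 − 1) = 1 + 0.8 = 1.8.
Rank 1 is 5.1 and rank 2 is 8.9.
Interpolate: 5.1 + 0.8·(8.9 − 5.1) = 5.1 + 0.8·3.8 = 8.14.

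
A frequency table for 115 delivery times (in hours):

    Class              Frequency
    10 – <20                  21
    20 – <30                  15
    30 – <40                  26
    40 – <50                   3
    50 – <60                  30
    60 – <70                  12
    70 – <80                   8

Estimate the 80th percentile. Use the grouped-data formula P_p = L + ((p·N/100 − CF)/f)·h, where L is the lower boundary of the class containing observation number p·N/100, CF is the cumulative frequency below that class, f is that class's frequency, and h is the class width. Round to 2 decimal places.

59.00

N = 115; target position k = 80/100 · 115 = 92.
Cumulative frequencies: 21, 36, 62, 65, 95, 107, 115.
Observation 92 falls in the class 50 – <60.
L = 50, CF = 65, f = 30, h = 10.
P80 = 50 + ((92 − 65)/30)·10 = 50 + 9 = 59.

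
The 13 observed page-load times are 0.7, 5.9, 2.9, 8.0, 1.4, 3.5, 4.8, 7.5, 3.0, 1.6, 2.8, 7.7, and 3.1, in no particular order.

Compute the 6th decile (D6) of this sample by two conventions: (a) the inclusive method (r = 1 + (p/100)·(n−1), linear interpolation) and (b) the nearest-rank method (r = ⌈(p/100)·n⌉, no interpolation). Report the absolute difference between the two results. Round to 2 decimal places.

Sorted: 0.7, 1.4, 1.6, 2.8, 2.9, 3.0, 3.1, 3.5, 4.8, 5.9, 7.5, 7.7, 8.0.
n = 13.
(a) r = 8.2; between ranks 8 (3.5) and 9 (4.8): 3.76.
(b) the nearest-rank method: rank 8 → 3.5.
|3.76 − 3.5| = 0.26.

0.26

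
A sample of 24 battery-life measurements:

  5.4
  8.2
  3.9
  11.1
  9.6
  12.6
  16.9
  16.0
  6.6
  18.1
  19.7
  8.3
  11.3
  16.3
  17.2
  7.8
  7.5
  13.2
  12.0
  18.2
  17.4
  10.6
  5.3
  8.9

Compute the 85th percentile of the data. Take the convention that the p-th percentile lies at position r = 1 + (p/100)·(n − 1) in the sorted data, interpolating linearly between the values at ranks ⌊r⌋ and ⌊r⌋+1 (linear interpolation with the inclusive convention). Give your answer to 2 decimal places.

Sorted: 3.9, 5.3, 5.4, 6.6, 7.5, 7.8, 8.2, 8.3, 8.9, 9.6, 10.6, 11.1, 11.3, 12.0, 12.6, 13.2, 16.0, 16.3, 16.9, 17.2, 17.4, 18.1, 18.2, 19.7.
n = 24.
r = 1 + (85/100)·(24 − 1) = 1 + 19.55 = 20.55.
Rank 20 is 17.2 and rank 21 is 17.4.
Interpolate: 17.2 + 0.55·(17.4 − 17.2) = 17.2 + 0.55·0.2 = 17.31.

17.31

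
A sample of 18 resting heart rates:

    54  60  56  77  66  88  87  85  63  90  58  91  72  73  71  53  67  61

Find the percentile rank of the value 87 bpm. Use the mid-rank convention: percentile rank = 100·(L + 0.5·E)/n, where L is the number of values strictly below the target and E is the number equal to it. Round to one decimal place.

Sorted: 53, 54, 56, 58, 60, 61, 63, 66, 67, 71, 72, 73, 77, 85, 87, 88, 90, 91.
Count below 87: L = 14; count equal: E = 1; n = 18.
Percentile rank = 100·(14 + 0.5·1)/18 = 100·14.5/18 = 80.56.

80.6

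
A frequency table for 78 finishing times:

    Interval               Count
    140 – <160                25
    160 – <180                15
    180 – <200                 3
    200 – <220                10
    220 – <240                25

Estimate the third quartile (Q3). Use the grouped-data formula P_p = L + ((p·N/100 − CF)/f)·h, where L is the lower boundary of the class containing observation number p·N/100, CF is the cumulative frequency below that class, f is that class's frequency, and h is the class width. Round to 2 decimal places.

N = 78; target position k = 75/100 · 78 = 58.5.
Cumulative frequencies: 25, 40, 43, 53, 78.
Observation 58.5 falls in the class 220 – <240.
L = 220, CF = 53, f = 25, h = 20.
P75 = 220 + ((58.5 − 53)/25)·20 = 220 + 4.4 = 224.4.

224.40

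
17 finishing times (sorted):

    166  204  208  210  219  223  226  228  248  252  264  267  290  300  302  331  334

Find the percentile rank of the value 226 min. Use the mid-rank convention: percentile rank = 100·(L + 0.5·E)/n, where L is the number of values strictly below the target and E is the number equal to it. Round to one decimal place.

38.2

Count below 226: L = 6; count equal: E = 1; n = 17.
Percentile rank = 100·(6 + 0.5·1)/17 = 100·6.5/17 = 38.24.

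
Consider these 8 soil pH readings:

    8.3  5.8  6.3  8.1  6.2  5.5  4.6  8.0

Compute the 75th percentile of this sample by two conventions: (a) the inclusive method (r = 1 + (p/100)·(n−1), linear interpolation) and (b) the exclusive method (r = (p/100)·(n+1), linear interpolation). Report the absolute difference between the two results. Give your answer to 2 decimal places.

0.05

Sorted: 4.6, 5.5, 5.8, 6.2, 6.3, 8.0, 8.1, 8.3.
n = 8.
(a) r = 6.25; between ranks 6 (8.0) and 7 (8.1): 8.025.
(b) r = 6.75; between ranks 6 (8.0) and 7 (8.1): 8.075.
|8.025 − 8.075| = 0.05.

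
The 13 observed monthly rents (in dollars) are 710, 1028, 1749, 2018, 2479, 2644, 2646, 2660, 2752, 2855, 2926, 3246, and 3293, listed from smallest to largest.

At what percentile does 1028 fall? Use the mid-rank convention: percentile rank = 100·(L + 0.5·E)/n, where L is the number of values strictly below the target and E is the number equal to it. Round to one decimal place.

Count below 1028: L = 1; count equal: E = 1; n = 13.
Percentile rank = 100·(1 + 0.5·1)/13 = 100·1.5/13 = 11.54.

11.5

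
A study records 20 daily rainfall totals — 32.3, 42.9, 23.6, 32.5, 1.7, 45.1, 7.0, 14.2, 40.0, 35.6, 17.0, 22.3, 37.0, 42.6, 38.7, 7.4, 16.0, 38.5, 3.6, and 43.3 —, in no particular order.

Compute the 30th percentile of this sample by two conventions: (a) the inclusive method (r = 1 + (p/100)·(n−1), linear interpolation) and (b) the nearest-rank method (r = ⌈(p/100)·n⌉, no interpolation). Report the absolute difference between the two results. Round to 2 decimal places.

Sorted: 1.7, 3.6, 7.0, 7.4, 14.2, 16.0, 17.0, 22.3, 23.6, 32.3, 32.5, 35.6, 37.0, 38.5, 38.7, 40.0, 42.6, 42.9, 43.3, 45.1.
n = 20.
(a) r = 6.7; between ranks 6 (16.0) and 7 (17.0): 16.7.
(b) the nearest-rank method: rank 6 → 16.
|16.7 − 16| = 0.7.

0.70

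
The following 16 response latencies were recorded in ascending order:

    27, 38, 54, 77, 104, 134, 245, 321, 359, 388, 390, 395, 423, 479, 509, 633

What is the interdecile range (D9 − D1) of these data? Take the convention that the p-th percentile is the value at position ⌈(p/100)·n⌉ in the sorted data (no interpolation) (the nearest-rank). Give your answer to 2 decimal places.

n = 16.
P10: rank ⌈10/100·16⌉ = 2 → 38.
P90: rank ⌈90/100·16⌉ = 15 → 509.
Difference: 509 − 38 = 471.

471.00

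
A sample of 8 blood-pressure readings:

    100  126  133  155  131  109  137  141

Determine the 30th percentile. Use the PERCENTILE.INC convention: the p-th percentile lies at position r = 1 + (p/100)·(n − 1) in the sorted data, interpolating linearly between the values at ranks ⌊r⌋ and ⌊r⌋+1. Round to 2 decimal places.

126.50

Sorted: 100, 109, 126, 131, 133, 137, 141, 155.
n = 8.
r = 1 + (30/100)·(8 − 1) = 1 + 2.1 = 3.1.
Rank 3 is 126 and rank 4 is 131.
Interpolate: 126 + 0.1·(131 − 126) = 126 + 0.1·5 = 126.5.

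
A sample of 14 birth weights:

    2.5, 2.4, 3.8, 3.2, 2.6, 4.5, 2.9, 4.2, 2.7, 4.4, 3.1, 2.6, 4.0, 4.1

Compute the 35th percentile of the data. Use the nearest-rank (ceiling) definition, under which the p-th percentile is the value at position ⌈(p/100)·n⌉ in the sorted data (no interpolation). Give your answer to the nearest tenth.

Sorted: 2.4, 2.5, 2.6, 2.6, 2.7, 2.9, 3.1, 3.2, 3.8, 4.0, 4.1, 4.2, 4.4, 4.5.
n = 14.
Position = ⌈35/100 · 14⌉ = ⌈4.9⌉ = 5.
The value at rank 5 is 2.7.

2.7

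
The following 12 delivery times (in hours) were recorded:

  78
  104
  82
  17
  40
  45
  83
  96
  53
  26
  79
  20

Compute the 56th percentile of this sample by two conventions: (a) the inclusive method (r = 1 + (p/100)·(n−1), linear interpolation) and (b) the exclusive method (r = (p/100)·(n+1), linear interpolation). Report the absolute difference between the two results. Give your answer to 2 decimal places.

0.12

Sorted: 17, 20, 26, 40, 45, 53, 78, 79, 82, 83, 96, 104.
n = 12.
(a) r = 7.16; between ranks 7 (78) and 8 (79): 78.16.
(b) r = 7.28; between ranks 7 (78) and 8 (79): 78.28.
|78.16 − 78.28| = 0.12.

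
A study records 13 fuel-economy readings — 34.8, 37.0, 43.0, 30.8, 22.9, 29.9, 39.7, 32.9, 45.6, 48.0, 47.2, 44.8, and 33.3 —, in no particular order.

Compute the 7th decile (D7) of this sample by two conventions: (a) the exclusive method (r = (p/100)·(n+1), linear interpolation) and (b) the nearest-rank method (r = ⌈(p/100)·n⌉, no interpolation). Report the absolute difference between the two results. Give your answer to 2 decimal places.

Sorted: 22.9, 29.9, 30.8, 32.9, 33.3, 34.8, 37.0, 39.7, 43.0, 44.8, 45.6, 47.2, 48.0.
n = 13.
(a) r = 9.8; between ranks 9 (43.0) and 10 (44.8): 44.44.
(b) the nearest-rank method: rank 10 → 44.8.
|44.44 − 44.8| = 0.36.

0.36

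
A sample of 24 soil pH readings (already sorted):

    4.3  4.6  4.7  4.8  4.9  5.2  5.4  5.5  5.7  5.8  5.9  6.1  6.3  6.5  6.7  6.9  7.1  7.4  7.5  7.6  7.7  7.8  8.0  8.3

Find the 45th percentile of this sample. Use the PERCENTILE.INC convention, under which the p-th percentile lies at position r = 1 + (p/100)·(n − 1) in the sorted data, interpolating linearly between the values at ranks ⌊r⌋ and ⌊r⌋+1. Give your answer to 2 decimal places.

n = 24.
r = 1 + (45/100)·(24 − 1) = 1 + 10.35 = 11.35.
Rank 11 is 5.9 and rank 12 is 6.1.
Interpolate: 5.9 + 0.35·(6.1 − 5.9) = 5.9 + 0.35·0.2 = 5.97.

5.97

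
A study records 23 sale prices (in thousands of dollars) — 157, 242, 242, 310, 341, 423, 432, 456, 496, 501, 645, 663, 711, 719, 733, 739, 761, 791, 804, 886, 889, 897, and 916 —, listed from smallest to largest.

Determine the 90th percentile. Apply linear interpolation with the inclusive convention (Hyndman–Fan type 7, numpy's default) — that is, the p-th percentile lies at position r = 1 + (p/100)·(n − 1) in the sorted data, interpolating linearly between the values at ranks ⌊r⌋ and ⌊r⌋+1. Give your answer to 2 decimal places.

n = 23.
r = 1 + (90/100)·(23 − 1) = 1 + 19.8 = 20.8.
Rank 20 is 886 and rank 21 is 889.
Interpolate: 886 + 0.8·(889 − 886) = 886 + 0.8·3 = 888.4.

888.40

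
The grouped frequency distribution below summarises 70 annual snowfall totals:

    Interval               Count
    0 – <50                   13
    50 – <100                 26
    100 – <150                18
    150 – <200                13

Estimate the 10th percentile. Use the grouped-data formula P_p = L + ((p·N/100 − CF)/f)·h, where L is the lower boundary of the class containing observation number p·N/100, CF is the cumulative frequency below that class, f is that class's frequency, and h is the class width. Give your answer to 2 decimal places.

N = 70; target position k = 10/100 · 70 = 7.
Cumulative frequencies: 13, 39, 57, 70.
Observation 7 falls in the class 0 – <50.
L = 0, CF = 0, f = 13, h = 50.
P10 = 0 + ((7 − 0)/13)·50 = 0 + 26.9231 = 26.9231.

26.92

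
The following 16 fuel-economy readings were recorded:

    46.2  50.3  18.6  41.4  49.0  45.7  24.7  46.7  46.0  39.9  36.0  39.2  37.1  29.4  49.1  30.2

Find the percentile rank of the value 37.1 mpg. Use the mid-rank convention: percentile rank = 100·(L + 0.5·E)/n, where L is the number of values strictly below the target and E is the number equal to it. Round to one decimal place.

34.4

Sorted: 18.6, 24.7, 29.4, 30.2, 36.0, 37.1, 39.2, 39.9, 41.4, 45.7, 46.0, 46.2, 46.7, 49.0, 49.1, 50.3.
Count below 37.1: L = 5; count equal: E = 1; n = 16.
Percentile rank = 100·(5 + 0.5·1)/16 = 100·5.5/16 = 34.38.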